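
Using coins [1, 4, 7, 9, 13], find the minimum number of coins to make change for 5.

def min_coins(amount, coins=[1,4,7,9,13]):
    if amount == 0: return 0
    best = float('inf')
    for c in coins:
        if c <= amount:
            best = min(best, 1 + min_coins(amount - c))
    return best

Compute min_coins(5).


Building up with DP:
min_coins(0) = 0
min_coins(1) = min(1+min_coins(0)=1+0=1) = 1
min_coins(2) = min(1+min_coins(1)=1+1=2) = 2
min_coins(3) = min(1+min_coins(2)=1+2=3) = 3
min_coins(4) = min(1+min_coins(3)=1+3=4, 1+min_coins(0)=1+0=1) = 1
min_coins(5) = min(1+min_coins(4)=1+1=2, 1+min_coins(1)=1+1=2) = 2

2


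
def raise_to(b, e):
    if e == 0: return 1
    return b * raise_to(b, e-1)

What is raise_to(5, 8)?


raise_to(5, 8)
= 5 * raise_to(5, 7)
= 5 * 5 * raise_to(5, 6)
= 5 * 5 * 5 * raise_to(5, 5)
= 5 * 5 * 5 * 5 * raise_to(5, 4)
= 5 * 5 * 5 * 5 * 5 * raise_to(5, 3)
= 5 * 5 * 5 * 5 * 5 * 5 * raise_to(5, 2)
= 5 * 5 * 5 * 5 * 5 * 5 * 5 * raise_to(5, 1)
= 5 * 5 * 5 * 5 * 5 * 5 * 5 * 5 * raise_to(5, 0)
= 5 * 5 * 5 * 5 * 5 * 5 * 5 * 5 * 1
= 390625

390625


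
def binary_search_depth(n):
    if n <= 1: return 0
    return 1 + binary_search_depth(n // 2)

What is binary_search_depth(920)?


920 / 2 = 460
460 / 2 = 230
230 / 2 = 115
115 / 2 = 57
57 / 2 = 28
28 / 2 = 14
14 / 2 = 7
7 / 2 = 3
3 / 2 = 1
Reached 1 after 9 halvings

9


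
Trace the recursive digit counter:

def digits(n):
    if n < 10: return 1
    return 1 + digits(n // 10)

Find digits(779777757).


digits(779777757) = 1 + digits(77977775)
digits(77977775) = 1 + digits(7797777)
digits(7797777) = 1 + digits(779777)
digits(779777) = 1 + digits(77977)
digits(77977) = 1 + digits(7797)
digits(7797) = 1 + digits(779)
digits(779) = 1 + digits(77)
digits(77) = 1 + digits(7)
digits(7) = 1  (base case: 7 < 10)
Unwinding: 1 + 1 + 1 + 1 + 1 + 1 + 1 + 1 + 1 = 9

9


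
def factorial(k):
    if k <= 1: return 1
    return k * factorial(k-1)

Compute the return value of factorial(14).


factorial(14)
= 14 * factorial(13)
= 14 * 13 * factorial(12)
= 14 * 13 * 12 * factorial(11)
= 14 * 13 * 12 * 11 * factorial(10)
= 14 * 13 * 12 * 11 * 10 * factorial(9)
= 14 * 13 * 12 * 11 * 10 * 9 * factorial(8)
= 14 * 13 * 12 * 11 * 10 * 9 * 8 * factorial(7)
= 14 * 13 * 12 * 11 * 10 * 9 * 8 * 7 * factorial(6)
= 14 * 13 * 12 * 11 * 10 * 9 * 8 * 7 * 6 * factorial(5)
= 14 * 13 * 12 * 11 * 10 * 9 * 8 * 7 * 6 * 5 * factorial(4)
= 14 * 13 * 12 * 11 * 10 * 9 * 8 * 7 * 6 * 5 * 4 * factorial(3)
= 14 * 13 * 12 * 11 * 10 * 9 * 8 * 7 * 6 * 5 * 4 * 3 * factorial(2)
= 14 * 13 * 12 * 11 * 10 * 9 * 8 * 7 * 6 * 5 * 4 * 3 * 2 * factorial(1)
= 14 * 13 * 12 * 11 * 10 * 9 * 8 * 7 * 6 * 5 * 4 * 3 * 2 * 1
= 87178291200

87178291200


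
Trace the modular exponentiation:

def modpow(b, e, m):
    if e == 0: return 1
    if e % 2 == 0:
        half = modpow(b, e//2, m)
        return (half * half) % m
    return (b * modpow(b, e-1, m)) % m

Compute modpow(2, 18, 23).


modpow(2, 18, 23): e is even, compute modpow(2, 9, 23)
  modpow(2, 9, 23): e is odd, compute modpow(2, 8, 23)
    modpow(2, 8, 23): e is even, compute modpow(2, 4, 23)
      modpow(2, 4, 23): e is even, compute modpow(2, 2, 23)
        modpow(2, 2, 23): e is even, compute modpow(2, 1, 23)
          modpow(2, 1, 23): e is odd, compute modpow(2, 0, 23)
          modpow(2, 0, 23) = 1
          (2 * 1) % 23 = 2
        half=2, (2*2) % 23 = 4
      half=4, (4*4) % 23 = 16
    half=16, (16*16) % 23 = 3
  (2 * 3) % 23 = 6
half=6, (6*6) % 23 = 13

13


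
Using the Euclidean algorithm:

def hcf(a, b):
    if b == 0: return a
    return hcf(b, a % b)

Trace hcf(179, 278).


hcf(179, 278) = hcf(278, 179)
hcf(278, 179) = hcf(179, 99)
hcf(179, 99) = hcf(99, 80)
hcf(99, 80) = hcf(80, 19)
hcf(80, 19) = hcf(19, 4)
hcf(19, 4) = hcf(4, 3)
hcf(4, 3) = hcf(3, 1)
hcf(3, 1) = hcf(1, 0)
hcf(1, 0) = 1  (base case)

1


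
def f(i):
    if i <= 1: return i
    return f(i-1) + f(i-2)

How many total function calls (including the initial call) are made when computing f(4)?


Let C(n) = total calls for f(n)
C(0) = 1, C(1) = 1
C(2) = 1 + C(1) + C(0) = 1 + 1 + 1 = 3
C(3) = 1 + C(2) + C(1) = 1 + 3 + 1 = 5
C(4) = 1 + C(3) + C(2) = 1 + 5 + 3 = 9

9


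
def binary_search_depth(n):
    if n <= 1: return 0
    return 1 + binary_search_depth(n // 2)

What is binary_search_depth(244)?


244 / 2 = 122
122 / 2 = 61
61 / 2 = 30
30 / 2 = 15
15 / 2 = 7
7 / 2 = 3
3 / 2 = 1
Reached 1 after 7 halvings

7


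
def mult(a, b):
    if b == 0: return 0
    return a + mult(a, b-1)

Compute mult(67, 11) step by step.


mult(67, 11) = 67 + mult(67, 10)
mult(67, 10) = 67 + mult(67, 9)
mult(67, 9) = 67 + mult(67, 8)
mult(67, 8) = 67 + mult(67, 7)
mult(67, 7) = 67 + mult(67, 6)
mult(67, 6) = 67 + mult(67, 5)
mult(67, 5) = 67 + mult(67, 4)
mult(67, 4) = 67 + mult(67, 3)
mult(67, 3) = 67 + mult(67, 2)
mult(67, 2) = 67 + mult(67, 1)
mult(67, 1) = 67 + mult(67, 0)
mult(67, 0) = 0  (base case)
Total: 67 + 67 + 67 + 67 + 67 + 67 + 67 + 67 + 67 + 67 + 67 + 0 = 737

737


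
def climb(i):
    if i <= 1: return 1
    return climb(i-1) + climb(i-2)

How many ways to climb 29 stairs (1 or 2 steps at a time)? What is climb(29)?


Building up from base cases:
climb(0) = 1
climb(1) = 1
climb(2) = climb(1) + climb(0) = 1 + 1 = 2
climb(3) = climb(2) + climb(1) = 2 + 1 = 3
climb(4) = climb(3) + climb(2) = 3 + 2 = 5
climb(5) = climb(4) + climb(3) = 5 + 3 = 8
climb(6) = climb(5) + climb(4) = 8 + 5 = 13
climb(7) = climb(6) + climb(5) = 13 + 8 = 21
climb(8) = climb(7) + climb(6) = 21 + 13 = 34
climb(9) = climb(8) + climb(7) = 34 + 21 = 55
climb(10) = climb(9) + climb(8) = 55 + 34 = 89
climb(11) = climb(10) + climb(9) = 89 + 55 = 144
climb(12) = climb(11) + climb(10) = 144 + 89 = 233
climb(13) = climb(12) + climb(11) = 233 + 144 = 377
climb(14) = climb(13) + climb(12) = 377 + 233 = 610
climb(15) = climb(14) + climb(13) = 610 + 377 = 987
climb(16) = climb(15) + climb(14) = 987 + 610 = 1597
climb(17) = climb(16) + climb(15) = 1597 + 987 = 2584
climb(18) = climb(17) + climb(16) = 2584 + 1597 = 4181
climb(19) = climb(18) + climb(17) = 4181 + 2584 = 6765
climb(20) = climb(19) + climb(18) = 6765 + 4181 = 10946
climb(21) = climb(20) + climb(19) = 10946 + 6765 = 17711
climb(22) = climb(21) + climb(20) = 17711 + 10946 = 28657
climb(23) = climb(22) + climb(21) = 28657 + 17711 = 46368
climb(24) = climb(23) + climb(22) = 46368 + 28657 = 75025
climb(25) = climb(24) + climb(23) = 75025 + 46368 = 121393
climb(26) = climb(25) + climb(24) = 121393 + 75025 = 196418
climb(27) = climb(26) + climb(25) = 196418 + 121393 = 317811
climb(28) = climb(27) + climb(26) = 317811 + 196418 = 514229
climb(29) = climb(28) + climb(27) = 514229 + 317811 = 832040

832040


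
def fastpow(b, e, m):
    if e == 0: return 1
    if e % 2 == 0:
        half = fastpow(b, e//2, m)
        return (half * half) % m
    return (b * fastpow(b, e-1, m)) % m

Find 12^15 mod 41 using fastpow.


fastpow(12, 15, 41): e is odd, compute fastpow(12, 14, 41)
  fastpow(12, 14, 41): e is even, compute fastpow(12, 7, 41)
    fastpow(12, 7, 41): e is odd, compute fastpow(12, 6, 41)
      fastpow(12, 6, 41): e is even, compute fastpow(12, 3, 41)
        fastpow(12, 3, 41): e is odd, compute fastpow(12, 2, 41)
          fastpow(12, 2, 41): e is even, compute fastpow(12, 1, 41)
          fastpow(12, 1, 41): e is odd, compute fastpow(12, 0, 41)
          fastpow(12, 0, 41) = 1
          (12 * 1) % 41 = 12
          half=12, (12*12) % 41 = 21
        (12 * 21) % 41 = 6
      half=6, (6*6) % 41 = 36
    (12 * 36) % 41 = 22
  half=22, (22*22) % 41 = 33
(12 * 33) % 41 = 27

27


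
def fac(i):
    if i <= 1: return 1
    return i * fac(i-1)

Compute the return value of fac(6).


fac(6)
= 6 * fac(5)
= 6 * 5 * fac(4)
= 6 * 5 * 4 * fac(3)
= 6 * 5 * 4 * 3 * fac(2)
= 6 * 5 * 4 * 3 * 2 * fac(1)
= 6 * 5 * 4 * 3 * 2 * 1
= 720

720


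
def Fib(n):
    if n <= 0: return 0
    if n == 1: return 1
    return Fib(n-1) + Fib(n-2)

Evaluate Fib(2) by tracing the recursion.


Computing Fib(2) bottom-up:
Fib(0) = 0
Fib(1) = 1
Fib(2) = Fib(1) + Fib(0) = 1 + 0 = 1

1


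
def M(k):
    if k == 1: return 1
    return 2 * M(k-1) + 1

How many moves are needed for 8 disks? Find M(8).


M(8) = 2 * M(7) + 1
M(7) = 2 * M(6) + 1
M(6) = 2 * M(5) + 1
M(5) = 2 * M(4) + 1
M(4) = 2 * M(3) + 1
M(3) = 2 * M(2) + 1
M(2) = 2 * M(1) + 1
M(1) = 1  (base case)
M(2) = 2 * 1 + 1 = 3
M(3) = 2 * 3 + 1 = 7
M(4) = 2 * 7 + 1 = 15
M(5) = 2 * 15 + 1 = 31
M(6) = 2 * 31 + 1 = 63
M(7) = 2 * 63 + 1 = 127
M(8) = 2 * 127 + 1 = 255

255


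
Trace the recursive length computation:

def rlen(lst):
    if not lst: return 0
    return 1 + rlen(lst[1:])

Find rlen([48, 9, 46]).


rlen([48, 9, 46]) = 1 + rlen([9, 46])
rlen([9, 46]) = 1 + rlen([46])
rlen([46]) = 1 + rlen([])
rlen([]) = 0  (base case)
Unwinding: 1 + 1 + 1 + 0 = 3

3


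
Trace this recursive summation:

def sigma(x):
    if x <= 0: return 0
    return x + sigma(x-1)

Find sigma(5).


sigma(5)
= 5 + 4 + 3 + 2 + 1 + sigma(0)
= 5 + 4 + 3 + 2 + 1 + 0
= 15

15


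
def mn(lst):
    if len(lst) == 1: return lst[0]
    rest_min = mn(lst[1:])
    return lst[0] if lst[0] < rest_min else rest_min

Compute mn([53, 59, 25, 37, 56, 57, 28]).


mn([53, 59, 25, 37, 56, 57, 28]): compare 53 with mn([59, 25, 37, 56, 57, 28])
mn([59, 25, 37, 56, 57, 28]): compare 59 with mn([25, 37, 56, 57, 28])
mn([25, 37, 56, 57, 28]): compare 25 with mn([37, 56, 57, 28])
mn([37, 56, 57, 28]): compare 37 with mn([56, 57, 28])
mn([56, 57, 28]): compare 56 with mn([57, 28])
mn([57, 28]): compare 57 with mn([28])
mn([28]) = 28  (base case)
Compare 57 with 28 -> 28
Compare 56 with 28 -> 28
Compare 37 with 28 -> 28
Compare 25 with 28 -> 25
Compare 59 with 25 -> 25
Compare 53 with 25 -> 25

25


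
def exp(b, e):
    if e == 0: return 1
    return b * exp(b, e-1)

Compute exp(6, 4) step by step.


exp(6, 4)
= 6 * exp(6, 3)
= 6 * 6 * exp(6, 2)
= 6 * 6 * 6 * exp(6, 1)
= 6 * 6 * 6 * 6 * exp(6, 0)
= 6 * 6 * 6 * 6 * 1
= 1296

1296


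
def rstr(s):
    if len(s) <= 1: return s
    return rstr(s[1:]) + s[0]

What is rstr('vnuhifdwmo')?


rstr('vnuhifdwmo') = rstr('nuhifdwmo') + 'v'
rstr('nuhifdwmo') = rstr('uhifdwmo') + 'n'
rstr('uhifdwmo') = rstr('hifdwmo') + 'u'
rstr('hifdwmo') = rstr('ifdwmo') + 'h'
rstr('ifdwmo') = rstr('fdwmo') + 'i'
rstr('fdwmo') = rstr('dwmo') + 'f'
rstr('dwmo') = rstr('wmo') + 'd'
rstr('wmo') = rstr('mo') + 'w'
rstr('mo') = rstr('o') + 'm'
rstr('o') = 'o'  (base case)
Concatenating: 'o' + 'm' + 'w' + 'd' + 'f' + 'i' + 'h' + 'u' + 'n' + 'v' = 'omwdfihunv'

omwdfihunv


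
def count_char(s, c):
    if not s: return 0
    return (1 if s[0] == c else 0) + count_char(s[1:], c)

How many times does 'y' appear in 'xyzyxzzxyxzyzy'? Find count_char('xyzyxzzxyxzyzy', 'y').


s[0]='x' != 'y' -> 0
s[0]='y' == 'y' -> 1
s[0]='z' != 'y' -> 0
s[0]='y' == 'y' -> 1
s[0]='x' != 'y' -> 0
s[0]='z' != 'y' -> 0
s[0]='z' != 'y' -> 0
s[0]='x' != 'y' -> 0
s[0]='y' == 'y' -> 1
s[0]='x' != 'y' -> 0
s[0]='z' != 'y' -> 0
s[0]='y' == 'y' -> 1
s[0]='z' != 'y' -> 0
s[0]='y' == 'y' -> 1
Sum: 0 + 1 + 0 + 1 + 0 + 0 + 0 + 0 + 1 + 0 + 0 + 1 + 0 + 1 = 5

5


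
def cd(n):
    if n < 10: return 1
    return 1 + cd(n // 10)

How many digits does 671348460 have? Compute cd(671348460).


cd(671348460) = 1 + cd(67134846)
cd(67134846) = 1 + cd(6713484)
cd(6713484) = 1 + cd(671348)
cd(671348) = 1 + cd(67134)
cd(67134) = 1 + cd(6713)
cd(6713) = 1 + cd(671)
cd(671) = 1 + cd(67)
cd(67) = 1 + cd(6)
cd(6) = 1  (base case: 6 < 10)
Unwinding: 1 + 1 + 1 + 1 + 1 + 1 + 1 + 1 + 1 = 9

9


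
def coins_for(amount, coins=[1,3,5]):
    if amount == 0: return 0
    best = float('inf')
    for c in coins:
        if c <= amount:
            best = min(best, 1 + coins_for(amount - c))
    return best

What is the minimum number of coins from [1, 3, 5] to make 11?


Building up with DP:
coins_for(0) = 0
coins_for(1) = min(1+coins_for(0)=1+0=1) = 1
coins_for(2) = min(1+coins_for(1)=1+1=2) = 2
coins_for(3) = min(1+coins_for(2)=1+2=3, 1+coins_for(0)=1+0=1) = 1
coins_for(4) = min(1+coins_for(3)=1+1=2, 1+coins_for(1)=1+1=2) = 2
coins_for(5) = min(1+coins_for(4)=1+2=3, 1+coins_for(2)=1+2=3, 1+coins_for(0)=1+0=1) = 1
coins_for(6) = min(1+coins_for(5)=1+1=2, 1+coins_for(3)=1+1=2, 1+coins_for(1)=1+1=2) = 2
coins_for(7) = min(1+coins_for(6)=1+2=3, 1+coins_for(4)=1+2=3, 1+coins_for(2)=1+2=3) = 3
coins_for(8) = min(1+coins_for(7)=1+3=4, 1+coins_for(5)=1+1=2, 1+coins_for(3)=1+1=2) = 2
coins_for(9) = min(1+coins_for(8)=1+2=3, 1+coins_for(6)=1+2=3, 1+coins_for(4)=1+2=3) = 3
coins_for(10) = min(1+coins_for(9)=1+3=4, 1+coins_for(7)=1+3=4, 1+coins_for(5)=1+1=2) = 2
coins_for(11) = min(1+coins_for(10)=1+2=3, 1+coins_for(8)=1+2=3, 1+coins_for(6)=1+2=3) = 3

3


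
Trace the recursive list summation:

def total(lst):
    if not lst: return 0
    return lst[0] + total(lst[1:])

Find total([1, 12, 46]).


total([1, 12, 46]) = 1 + total([12, 46])
total([12, 46]) = 12 + total([46])
total([46]) = 46 + total([])
total([]) = 0  (base case)
Total: 1 + 12 + 46 + 0 = 59

59


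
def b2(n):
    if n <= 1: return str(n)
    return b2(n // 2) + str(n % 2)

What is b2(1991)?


b2(1991) = b2(995) + '1'
b2(995) = b2(497) + '1'
b2(497) = b2(248) + '1'
b2(248) = b2(124) + '0'
b2(124) = b2(62) + '0'
b2(62) = b2(31) + '0'
b2(31) = b2(15) + '1'
b2(15) = b2(7) + '1'
b2(7) = b2(3) + '1'
b2(3) = b2(1) + '1'
b2(1) = '1'  (base case)
Concatenating: '1' + '1' + '1' + '1' + '1' + '0' + '0' + '0' + '1' + '1' + '1' = '11111000111'

11111000111


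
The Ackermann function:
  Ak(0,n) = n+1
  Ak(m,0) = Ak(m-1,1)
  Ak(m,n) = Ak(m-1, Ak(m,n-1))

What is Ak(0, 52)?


Ak(0, 52) = 53
Result: Ak(0, 52) = 53

53


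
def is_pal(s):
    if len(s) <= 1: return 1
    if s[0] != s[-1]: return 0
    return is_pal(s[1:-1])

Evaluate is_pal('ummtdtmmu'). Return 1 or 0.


is_pal('ummtdtmmu'): s[0]='u' == s[-1]='u' -> check is_pal('mmtdtmm')
is_pal('mmtdtmm'): s[0]='m' == s[-1]='m' -> check is_pal('mtdtm')
is_pal('mtdtm'): s[0]='m' == s[-1]='m' -> check is_pal('tdt')
is_pal('tdt'): s[0]='t' == s[-1]='t' -> check is_pal('d')
is_pal('d'): len <= 1 -> return 1  (base case)
Result: 1 (palindrome)

1


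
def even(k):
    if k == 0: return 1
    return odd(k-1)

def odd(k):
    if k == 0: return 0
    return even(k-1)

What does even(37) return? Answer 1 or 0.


even(37) = odd(36)
odd(36) = even(35)
even(35) = odd(34)
odd(34) = even(33)
even(33) = odd(32)
odd(32) = even(31)
even(31) = odd(30)
odd(30) = even(29)
even(29) = odd(28)
odd(28) = even(27)
even(27) = odd(26)
odd(26) = even(25)
even(25) = odd(24)
odd(24) = even(23)
even(23) = odd(22)
odd(22) = even(21)
even(21) = odd(20)
odd(20) = even(19)
even(19) = odd(18)
odd(18) = even(17)
even(17) = odd(16)
odd(16) = even(15)
even(15) = odd(14)
odd(14) = even(13)
even(13) = odd(12)
odd(12) = even(11)
even(11) = odd(10)
odd(10) = even(9)
even(9) = odd(8)
odd(8) = even(7)
even(7) = odd(6)
odd(6) = even(5)
even(5) = odd(4)
odd(4) = even(3)
even(3) = odd(2)
odd(2) = even(1)
even(1) = odd(0)
odd(0) = 0  (base case)
Result: 0

0


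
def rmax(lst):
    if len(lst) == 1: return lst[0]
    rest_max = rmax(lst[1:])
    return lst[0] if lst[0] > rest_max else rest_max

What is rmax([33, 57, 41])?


rmax([33, 57, 41]): compare 33 with rmax([57, 41])
rmax([57, 41]): compare 57 with rmax([41])
rmax([41]) = 41  (base case)
Compare 57 with 41 -> 57
Compare 33 with 57 -> 57

57


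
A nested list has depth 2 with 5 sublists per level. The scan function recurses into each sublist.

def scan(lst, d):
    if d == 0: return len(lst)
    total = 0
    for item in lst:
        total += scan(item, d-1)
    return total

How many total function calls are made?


At depth 0 (root): 1 call
At depth 1: each of 1 parents calls scan on 5 children = 5 calls
At depth 2: each of 5 parents calls scan on 5 children = 25 calls
Total: 1 + 5 + 25 = 31

31


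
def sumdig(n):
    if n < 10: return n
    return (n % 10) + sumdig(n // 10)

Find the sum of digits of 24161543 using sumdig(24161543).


sumdig(24161543) = 3 + sumdig(2416154)
sumdig(2416154) = 4 + sumdig(241615)
sumdig(241615) = 5 + sumdig(24161)
sumdig(24161) = 1 + sumdig(2416)
sumdig(2416) = 6 + sumdig(241)
sumdig(241) = 1 + sumdig(24)
sumdig(24) = 4 + sumdig(2)
sumdig(2) = 2  (base case)
Total: 3 + 4 + 5 + 1 + 6 + 1 + 4 + 2 = 26

26


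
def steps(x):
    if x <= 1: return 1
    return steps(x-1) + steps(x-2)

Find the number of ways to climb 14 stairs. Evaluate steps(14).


Building up from base cases:
steps(0) = 1
steps(1) = 1
steps(2) = steps(1) + steps(0) = 1 + 1 = 2
steps(3) = steps(2) + steps(1) = 2 + 1 = 3
steps(4) = steps(3) + steps(2) = 3 + 2 = 5
steps(5) = steps(4) + steps(3) = 5 + 3 = 8
steps(6) = steps(5) + steps(4) = 8 + 5 = 13
steps(7) = steps(6) + steps(5) = 13 + 8 = 21
steps(8) = steps(7) + steps(6) = 21 + 13 = 34
steps(9) = steps(8) + steps(7) = 34 + 21 = 55
steps(10) = steps(9) + steps(8) = 55 + 34 = 89
steps(11) = steps(10) + steps(9) = 89 + 55 = 144
steps(12) = steps(11) + steps(10) = 144 + 89 = 233
steps(13) = steps(12) + steps(11) = 233 + 144 = 377
steps(14) = steps(13) + steps(12) = 377 + 233 = 610

610


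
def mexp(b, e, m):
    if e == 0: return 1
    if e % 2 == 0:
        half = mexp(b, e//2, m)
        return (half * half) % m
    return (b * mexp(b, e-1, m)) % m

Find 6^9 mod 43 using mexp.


mexp(6, 9, 43): e is odd, compute mexp(6, 8, 43)
  mexp(6, 8, 43): e is even, compute mexp(6, 4, 43)
    mexp(6, 4, 43): e is even, compute mexp(6, 2, 43)
      mexp(6, 2, 43): e is even, compute mexp(6, 1, 43)
        mexp(6, 1, 43): e is odd, compute mexp(6, 0, 43)
          mexp(6, 0, 43) = 1
        (6 * 1) % 43 = 6
      half=6, (6*6) % 43 = 36
    half=36, (36*36) % 43 = 6
  half=6, (6*6) % 43 = 36
(6 * 36) % 43 = 1

1


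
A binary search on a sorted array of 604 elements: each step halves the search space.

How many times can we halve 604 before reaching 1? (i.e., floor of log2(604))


604 / 2 = 302
302 / 2 = 151
151 / 2 = 75
75 / 2 = 37
37 / 2 = 18
18 / 2 = 9
9 / 2 = 4
4 / 2 = 2
2 / 2 = 1
Reached 1 after 9 halvings

9


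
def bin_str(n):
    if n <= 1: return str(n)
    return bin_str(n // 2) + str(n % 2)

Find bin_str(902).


bin_str(902) = bin_str(451) + '0'
bin_str(451) = bin_str(225) + '1'
bin_str(225) = bin_str(112) + '1'
bin_str(112) = bin_str(56) + '0'
bin_str(56) = bin_str(28) + '0'
bin_str(28) = bin_str(14) + '0'
bin_str(14) = bin_str(7) + '0'
bin_str(7) = bin_str(3) + '1'
bin_str(3) = bin_str(1) + '1'
bin_str(1) = '1'  (base case)
Concatenating: '1' + '1' + '1' + '0' + '0' + '0' + '0' + '1' + '1' + '0' = '1110000110'

1110000110


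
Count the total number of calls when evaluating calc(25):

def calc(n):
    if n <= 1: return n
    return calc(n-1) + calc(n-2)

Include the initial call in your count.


Let C(n) = total calls for calc(n)
C(0) = 1, C(1) = 1
C(2) = 1 + C(1) + C(0) = 1 + 1 + 1 = 3
C(3) = 1 + C(2) + C(1) = 1 + 3 + 1 = 5
C(4) = 1 + C(3) + C(2) = 1 + 5 + 3 = 9
C(5) = 1 + C(4) + C(3) = 1 + 9 + 5 = 15
C(6) = 1 + C(5) + C(4) = 1 + 15 + 9 = 25
C(7) = 1 + C(6) + C(5) = 1 + 25 + 15 = 41
C(8) = 1 + C(7) + C(6) = 1 + 41 + 25 = 67
C(9) = 1 + C(8) + C(7) = 1 + 67 + 41 = 109
C(10) = 1 + C(9) + C(8) = 1 + 109 + 67 = 177
C(11) = 1 + C(10) + C(9) = 1 + 177 + 109 = 287
C(12) = 1 + C(11) + C(10) = 1 + 287 + 177 = 465
C(13) = 1 + C(12) + C(11) = 1 + 465 + 287 = 753
C(14) = 1 + C(13) + C(12) = 1 + 753 + 465 = 1219
C(15) = 1 + C(14) + C(13) = 1 + 1219 + 753 = 1973
C(16) = 1 + C(15) + C(14) = 1 + 1973 + 1219 = 3193
C(17) = 1 + C(16) + C(15) = 1 + 3193 + 1973 = 5167
C(18) = 1 + C(17) + C(16) = 1 + 5167 + 3193 = 8361
C(19) = 1 + C(18) + C(17) = 1 + 8361 + 5167 = 13529
C(20) = 1 + C(19) + C(18) = 1 + 13529 + 8361 = 21891
C(21) = 1 + C(20) + C(19) = 1 + 21891 + 13529 = 35421
C(22) = 1 + C(21) + C(20) = 1 + 35421 + 21891 = 57313
C(23) = 1 + C(22) + C(21) = 1 + 57313 + 35421 = 92735
C(24) = 1 + C(23) + C(22) = 1 + 92735 + 57313 = 150049
C(25) = 1 + C(24) + C(23) = 1 + 150049 + 92735 = 242785

242785


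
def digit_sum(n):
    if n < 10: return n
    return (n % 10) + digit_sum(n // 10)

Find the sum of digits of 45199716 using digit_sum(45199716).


digit_sum(45199716) = 6 + digit_sum(4519971)
digit_sum(4519971) = 1 + digit_sum(451997)
digit_sum(451997) = 7 + digit_sum(45199)
digit_sum(45199) = 9 + digit_sum(4519)
digit_sum(4519) = 9 + digit_sum(451)
digit_sum(451) = 1 + digit_sum(45)
digit_sum(45) = 5 + digit_sum(4)
digit_sum(4) = 4  (base case)
Total: 6 + 1 + 7 + 9 + 9 + 1 + 5 + 4 = 42

42


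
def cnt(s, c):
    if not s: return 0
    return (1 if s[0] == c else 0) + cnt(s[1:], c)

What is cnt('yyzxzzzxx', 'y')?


s[0]='y' == 'y' -> 1
s[0]='y' == 'y' -> 1
s[0]='z' != 'y' -> 0
s[0]='x' != 'y' -> 0
s[0]='z' != 'y' -> 0
s[0]='z' != 'y' -> 0
s[0]='z' != 'y' -> 0
s[0]='x' != 'y' -> 0
s[0]='x' != 'y' -> 0
Sum: 1 + 1 + 0 + 0 + 0 + 0 + 0 + 0 + 0 = 2

2


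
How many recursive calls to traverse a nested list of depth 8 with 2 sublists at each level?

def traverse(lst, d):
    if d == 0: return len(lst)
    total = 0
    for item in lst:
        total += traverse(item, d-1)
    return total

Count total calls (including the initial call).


At depth 0 (root): 1 call
At depth 1: each of 1 parents calls traverse on 2 children = 2 calls
At depth 2: each of 2 parents calls traverse on 2 children = 4 calls
At depth 3: each of 4 parents calls traverse on 2 children = 8 calls
At depth 4: each of 8 parents calls traverse on 2 children = 16 calls
At depth 5: each of 16 parents calls traverse on 2 children = 32 calls
At depth 6: each of 32 parents calls traverse on 2 children = 64 calls
At depth 7: each of 64 parents calls traverse on 2 children = 128 calls
At depth 8: each of 128 parents calls traverse on 2 children = 256 calls
Total: 1 + 2 + 4 + 8 + 16 + 32 + 64 + 128 + 256 = 511

511


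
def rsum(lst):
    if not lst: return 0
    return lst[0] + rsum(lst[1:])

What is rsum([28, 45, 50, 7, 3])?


rsum([28, 45, 50, 7, 3]) = 28 + rsum([45, 50, 7, 3])
rsum([45, 50, 7, 3]) = 45 + rsum([50, 7, 3])
rsum([50, 7, 3]) = 50 + rsum([7, 3])
rsum([7, 3]) = 7 + rsum([3])
rsum([3]) = 3 + rsum([])
rsum([]) = 0  (base case)
Total: 28 + 45 + 50 + 7 + 3 + 0 = 133

133


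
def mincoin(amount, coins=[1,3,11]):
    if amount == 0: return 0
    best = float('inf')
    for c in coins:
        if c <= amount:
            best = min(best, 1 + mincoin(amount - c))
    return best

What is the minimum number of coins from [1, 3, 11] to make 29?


Building up with DP:
mincoin(0) = 0
mincoin(1) = min(1+mincoin(0)=1+0=1) = 1
mincoin(2) = min(1+mincoin(1)=1+1=2) = 2
mincoin(3) = min(1+mincoin(2)=1+2=3, 1+mincoin(0)=1+0=1) = 1
mincoin(4) = min(1+mincoin(3)=1+1=2, 1+mincoin(1)=1+1=2) = 2
mincoin(5) = min(1+mincoin(4)=1+2=3, 1+mincoin(2)=1+2=3) = 3
mincoin(6) = min(1+mincoin(5)=1+3=4, 1+mincoin(3)=1+1=2) = 2
mincoin(7) = min(1+mincoin(6)=1+2=3, 1+mincoin(4)=1+2=3) = 3
mincoin(8) = min(1+mincoin(7)=1+3=4, 1+mincoin(5)=1+3=4) = 4
mincoin(9) = min(1+mincoin(8)=1+4=5, 1+mincoin(6)=1+2=3) = 3
mincoin(10) = min(1+mincoin(9)=1+3=4, 1+mincoin(7)=1+3=4) = 4
mincoin(11) = min(1+mincoin(10)=1+4=5, 1+mincoin(8)=1+4=5, 1+mincoin(0)=1+0=1) = 1
mincoin(12) = min(1+mincoin(11)=1+1=2, 1+mincoin(9)=1+3=4, 1+mincoin(1)=1+1=2) = 2
mincoin(13) = min(1+mincoin(12)=1+2=3, 1+mincoin(10)=1+4=5, 1+mincoin(2)=1+2=3) = 3
mincoin(14) = min(1+mincoin(13)=1+3=4, 1+mincoin(11)=1+1=2, 1+mincoin(3)=1+1=2) = 2
mincoin(15) = min(1+mincoin(14)=1+2=3, 1+mincoin(12)=1+2=3, 1+mincoin(4)=1+2=3) = 3
mincoin(16) = min(1+mincoin(15)=1+3=4, 1+mincoin(13)=1+3=4, 1+mincoin(5)=1+3=4) = 4
mincoin(17) = min(1+mincoin(16)=1+4=5, 1+mincoin(14)=1+2=3, 1+mincoin(6)=1+2=3) = 3
mincoin(18) = min(1+mincoin(17)=1+3=4, 1+mincoin(15)=1+3=4, 1+mincoin(7)=1+3=4) = 4
mincoin(19) = min(1+mincoin(18)=1+4=5, 1+mincoin(16)=1+4=5, 1+mincoin(8)=1+4=5) = 5
mincoin(20) = min(1+mincoin(19)=1+5=6, 1+mincoin(17)=1+3=4, 1+mincoin(9)=1+3=4) = 4
mincoin(21) = min(1+mincoin(20)=1+4=5, 1+mincoin(18)=1+4=5, 1+mincoin(10)=1+4=5) = 5
mincoin(22) = min(1+mincoin(21)=1+5=6, 1+mincoin(19)=1+5=6, 1+mincoin(11)=1+1=2) = 2
mincoin(23) = min(1+mincoin(22)=1+2=3, 1+mincoin(20)=1+4=5, 1+mincoin(12)=1+2=3) = 3
mincoin(24) = min(1+mincoin(23)=1+3=4, 1+mincoin(21)=1+5=6, 1+mincoin(13)=1+3=4) = 4
mincoin(25) = min(1+mincoin(24)=1+4=5, 1+mincoin(22)=1+2=3, 1+mincoin(14)=1+2=3) = 3
mincoin(26) = min(1+mincoin(25)=1+3=4, 1+mincoin(23)=1+3=4, 1+mincoin(15)=1+3=4) = 4
mincoin(27) = min(1+mincoin(26)=1+4=5, 1+mincoin(24)=1+4=5, 1+mincoin(16)=1+4=5) = 5
mincoin(28) = min(1+mincoin(27)=1+5=6, 1+mincoin(25)=1+3=4, 1+mincoin(17)=1+3=4) = 4
mincoin(29) = min(1+mincoin(28)=1+4=5, 1+mincoin(26)=1+4=5, 1+mincoin(18)=1+4=5) = 5

5


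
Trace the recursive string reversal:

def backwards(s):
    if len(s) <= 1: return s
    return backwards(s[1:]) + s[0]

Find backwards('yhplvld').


backwards('yhplvld') = backwards('hplvld') + 'y'
backwards('hplvld') = backwards('plvld') + 'h'
backwards('plvld') = backwards('lvld') + 'p'
backwards('lvld') = backwards('vld') + 'l'
backwards('vld') = backwards('ld') + 'v'
backwards('ld') = backwards('d') + 'l'
backwards('d') = 'd'  (base case)
Concatenating: 'd' + 'l' + 'v' + 'l' + 'p' + 'h' + 'y' = 'dlvlphy'

dlvlphy


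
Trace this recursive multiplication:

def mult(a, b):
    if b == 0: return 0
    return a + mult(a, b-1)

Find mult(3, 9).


mult(3, 9) = 3 + mult(3, 8)
mult(3, 8) = 3 + mult(3, 7)
mult(3, 7) = 3 + mult(3, 6)
mult(3, 6) = 3 + mult(3, 5)
mult(3, 5) = 3 + mult(3, 4)
mult(3, 4) = 3 + mult(3, 3)
mult(3, 3) = 3 + mult(3, 2)
mult(3, 2) = 3 + mult(3, 1)
mult(3, 1) = 3 + mult(3, 0)
mult(3, 0) = 0  (base case)
Total: 3 + 3 + 3 + 3 + 3 + 3 + 3 + 3 + 3 + 0 = 27

27


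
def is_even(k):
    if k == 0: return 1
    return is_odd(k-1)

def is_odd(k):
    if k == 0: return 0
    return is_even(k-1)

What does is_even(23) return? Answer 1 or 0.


is_even(23) = is_odd(22)
is_odd(22) = is_even(21)
is_even(21) = is_odd(20)
is_odd(20) = is_even(19)
is_even(19) = is_odd(18)
is_odd(18) = is_even(17)
is_even(17) = is_odd(16)
is_odd(16) = is_even(15)
is_even(15) = is_odd(14)
is_odd(14) = is_even(13)
is_even(13) = is_odd(12)
is_odd(12) = is_even(11)
is_even(11) = is_odd(10)
is_odd(10) = is_even(9)
is_even(9) = is_odd(8)
is_odd(8) = is_even(7)
is_even(7) = is_odd(6)
is_odd(6) = is_even(5)
is_even(5) = is_odd(4)
is_odd(4) = is_even(3)
is_even(3) = is_odd(2)
is_odd(2) = is_even(1)
is_even(1) = is_odd(0)
is_odd(0) = 0  (base case)
Result: 0

0


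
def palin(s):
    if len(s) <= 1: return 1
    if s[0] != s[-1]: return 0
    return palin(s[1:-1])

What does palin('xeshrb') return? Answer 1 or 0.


palin('xeshrb'): s[0]='x' != s[-1]='b' -> return 0
Result: 0 (not a palindrome)

0


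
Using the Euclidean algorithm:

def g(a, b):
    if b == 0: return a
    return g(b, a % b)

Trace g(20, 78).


g(20, 78) = g(78, 20)
g(78, 20) = g(20, 18)
g(20, 18) = g(18, 2)
g(18, 2) = g(2, 0)
g(2, 0) = 2  (base case)

2


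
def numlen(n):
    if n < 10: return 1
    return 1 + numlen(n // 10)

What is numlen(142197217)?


numlen(142197217) = 1 + numlen(14219721)
numlen(14219721) = 1 + numlen(1421972)
numlen(1421972) = 1 + numlen(142197)
numlen(142197) = 1 + numlen(14219)
numlen(14219) = 1 + numlen(1421)
numlen(1421) = 1 + numlen(142)
numlen(142) = 1 + numlen(14)
numlen(14) = 1 + numlen(1)
numlen(1) = 1  (base case: 1 < 10)
Unwinding: 1 + 1 + 1 + 1 + 1 + 1 + 1 + 1 + 1 = 9

9


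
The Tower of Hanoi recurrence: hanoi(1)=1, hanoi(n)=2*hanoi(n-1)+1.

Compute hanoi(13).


hanoi(13) = 2 * hanoi(12) + 1
hanoi(12) = 2 * hanoi(11) + 1
hanoi(11) = 2 * hanoi(10) + 1
hanoi(10) = 2 * hanoi(9) + 1
hanoi(9) = 2 * hanoi(8) + 1
hanoi(8) = 2 * hanoi(7) + 1
hanoi(7) = 2 * hanoi(6) + 1
hanoi(6) = 2 * hanoi(5) + 1
hanoi(5) = 2 * hanoi(4) + 1
hanoi(4) = 2 * hanoi(3) + 1
hanoi(3) = 2 * hanoi(2) + 1
hanoi(2) = 2 * hanoi(1) + 1
hanoi(1) = 1  (base case)
hanoi(2) = 2 * 1 + 1 = 3
hanoi(3) = 2 * 3 + 1 = 7
hanoi(4) = 2 * 7 + 1 = 15
hanoi(5) = 2 * 15 + 1 = 31
hanoi(6) = 2 * 31 + 1 = 63
hanoi(7) = 2 * 63 + 1 = 127
hanoi(8) = 2 * 127 + 1 = 255
hanoi(9) = 2 * 255 + 1 = 511
hanoi(10) = 2 * 511 + 1 = 1023
hanoi(11) = 2 * 1023 + 1 = 2047
hanoi(12) = 2 * 2047 + 1 = 4095
hanoi(13) = 2 * 4095 + 1 = 8191

8191


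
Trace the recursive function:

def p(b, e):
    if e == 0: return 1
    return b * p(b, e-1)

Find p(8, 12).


p(8, 12)
= 8 * p(8, 11)
= 8 * 8 * p(8, 10)
= 8 * 8 * 8 * p(8, 9)
= 8 * 8 * 8 * 8 * p(8, 8)
= 8 * 8 * 8 * 8 * 8 * p(8, 7)
= 8 * 8 * 8 * 8 * 8 * 8 * p(8, 6)
= 8 * 8 * 8 * 8 * 8 * 8 * 8 * p(8, 5)
= 8 * 8 * 8 * 8 * 8 * 8 * 8 * 8 * p(8, 4)
= 8 * 8 * 8 * 8 * 8 * 8 * 8 * 8 * 8 * p(8, 3)
= 8 * 8 * 8 * 8 * 8 * 8 * 8 * 8 * 8 * 8 * p(8, 2)
= 8 * 8 * 8 * 8 * 8 * 8 * 8 * 8 * 8 * 8 * 8 * p(8, 1)
= 8 * 8 * 8 * 8 * 8 * 8 * 8 * 8 * 8 * 8 * 8 * 8 * p(8, 0)
= 8 * 8 * 8 * 8 * 8 * 8 * 8 * 8 * 8 * 8 * 8 * 8 * 1
= 68719476736

68719476736


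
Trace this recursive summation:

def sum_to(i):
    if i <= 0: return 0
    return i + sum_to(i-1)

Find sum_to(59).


sum_to(59)
= 59 + 58 + 57 + 56 + 55 + 54 + 53 + 52 + 51 + 50 + 49 + 48 + 47 + 46 + 45 + 44 + 43 + 42 + 41 + 40 + 39 + 38 + 37 + 36 + 35 + 34 + 33 + 32 + 31 + 30 + 29 + 28 + 27 + 26 + 25 + 24 + 23 + 22 + 21 + 20 + 19 + 18 + 17 + 16 + 15 + 14 + 13 + 12 + 11 + 10 + 9 + 8 + 7 + 6 + 5 + 4 + 3 + 2 + 1 + sum_to(0)
= 59 + 58 + 57 + 56 + 55 + 54 + 53 + 52 + 51 + 50 + 49 + 48 + 47 + 46 + 45 + 44 + 43 + 42 + 41 + 40 + 39 + 38 + 37 + 36 + 35 + 34 + 33 + 32 + 31 + 30 + 29 + 28 + 27 + 26 + 25 + 24 + 23 + 22 + 21 + 20 + 19 + 18 + 17 + 16 + 15 + 14 + 13 + 12 + 11 + 10 + 9 + 8 + 7 + 6 + 5 + 4 + 3 + 2 + 1 + 0
= 1770

1770


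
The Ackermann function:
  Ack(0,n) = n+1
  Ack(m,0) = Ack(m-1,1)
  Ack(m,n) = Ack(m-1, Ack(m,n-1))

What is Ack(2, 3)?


Ack(2, 3) = Ack(1, Ack(2, 2))
  Ack(2, 2) = Ack(1, Ack(2, 1))
    Ack(2, 1) = Ack(1, Ack(2, 0))
      Ack(2, 0) = Ack(1, 1)
        Ack(1, 1) = Ack(0, Ack(1, 0))
          Ack(1, 0) = Ack(0, 1)
          Ack(0, 1) = 2
          = Ack(0, 2)
          Ack(0, 2) = 3
      = Ack(1, 3)
      Ack(1, 3) = Ack(0, Ack(1, 2))
        Ack(1, 2) = Ack(0, Ack(1, 1))
          Ack(1, 1) = Ack(0, Ack(1, 0))
          Ack(1, 0) = Ack(0, 1)
          Ack(0, 1) = 2
            = Ack(0, 2)
          Ack(0, 2) = 3
          = Ack(0, 3)
          Ack(0, 3) = 4
        = Ack(0, 4)
        Ack(0, 4) = 5
    = Ack(1, 5)
    Ack(1, 5) = Ack(0, Ack(1, 4))
      Ack(1, 4) = Ack(0, Ack(1, 3))
        Ack(1, 3) = Ack(0, Ack(1, 2))
... (trace truncated)
Result: Ack(2, 3) = 9

9


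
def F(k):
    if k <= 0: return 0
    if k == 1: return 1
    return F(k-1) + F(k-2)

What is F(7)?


Computing F(7) bottom-up:
F(0) = 0
F(1) = 1
F(2) = F(1) + F(0) = 1 + 0 = 1
F(3) = F(2) + F(1) = 1 + 1 = 2
F(4) = F(3) + F(2) = 2 + 1 = 3
F(5) = F(4) + F(3) = 3 + 2 = 5
F(6) = F(5) + F(4) = 5 + 3 = 8
F(7) = F(6) + F(5) = 8 + 5 = 13

13


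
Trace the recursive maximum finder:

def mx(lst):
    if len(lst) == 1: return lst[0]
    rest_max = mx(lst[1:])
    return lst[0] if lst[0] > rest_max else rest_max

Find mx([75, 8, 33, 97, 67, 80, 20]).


mx([75, 8, 33, 97, 67, 80, 20]): compare 75 with mx([8, 33, 97, 67, 80, 20])
mx([8, 33, 97, 67, 80, 20]): compare 8 with mx([33, 97, 67, 80, 20])
mx([33, 97, 67, 80, 20]): compare 33 with mx([97, 67, 80, 20])
mx([97, 67, 80, 20]): compare 97 with mx([67, 80, 20])
mx([67, 80, 20]): compare 67 with mx([80, 20])
mx([80, 20]): compare 80 with mx([20])
mx([20]) = 20  (base case)
Compare 80 with 20 -> 80
Compare 67 with 80 -> 80
Compare 97 with 80 -> 97
Compare 33 with 97 -> 97
Compare 8 with 97 -> 97
Compare 75 with 97 -> 97

97


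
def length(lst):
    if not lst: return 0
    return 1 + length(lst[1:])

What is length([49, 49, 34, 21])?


length([49, 49, 34, 21]) = 1 + length([49, 34, 21])
length([49, 34, 21]) = 1 + length([34, 21])
length([34, 21]) = 1 + length([21])
length([21]) = 1 + length([])
length([]) = 0  (base case)
Unwinding: 1 + 1 + 1 + 1 + 0 = 4

4


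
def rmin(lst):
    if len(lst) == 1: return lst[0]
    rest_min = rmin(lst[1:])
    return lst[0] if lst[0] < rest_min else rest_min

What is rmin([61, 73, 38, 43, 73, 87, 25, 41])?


rmin([61, 73, 38, 43, 73, 87, 25, 41]): compare 61 with rmin([73, 38, 43, 73, 87, 25, 41])
rmin([73, 38, 43, 73, 87, 25, 41]): compare 73 with rmin([38, 43, 73, 87, 25, 41])
rmin([38, 43, 73, 87, 25, 41]): compare 38 with rmin([43, 73, 87, 25, 41])
rmin([43, 73, 87, 25, 41]): compare 43 with rmin([73, 87, 25, 41])
rmin([73, 87, 25, 41]): compare 73 with rmin([87, 25, 41])
rmin([87, 25, 41]): compare 87 with rmin([25, 41])
rmin([25, 41]): compare 25 with rmin([41])
rmin([41]) = 41  (base case)
Compare 25 with 41 -> 25
Compare 87 with 25 -> 25
Compare 73 with 25 -> 25
Compare 43 with 25 -> 25
Compare 38 with 25 -> 25
Compare 73 with 25 -> 25
Compare 61 with 25 -> 25

25


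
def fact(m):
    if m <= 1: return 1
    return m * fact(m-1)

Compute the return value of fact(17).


fact(17)
= 17 * fact(16)
= 17 * 16 * fact(15)
= 17 * 16 * 15 * fact(14)
= 17 * 16 * 15 * 14 * fact(13)
= 17 * 16 * 15 * 14 * 13 * fact(12)
= 17 * 16 * 15 * 14 * 13 * 12 * fact(11)
= 17 * 16 * 15 * 14 * 13 * 12 * 11 * fact(10)
= 17 * 16 * 15 * 14 * 13 * 12 * 11 * 10 * fact(9)
= 17 * 16 * 15 * 14 * 13 * 12 * 11 * 10 * 9 * fact(8)
= 17 * 16 * 15 * 14 * 13 * 12 * 11 * 10 * 9 * 8 * fact(7)
= 17 * 16 * 15 * 14 * 13 * 12 * 11 * 10 * 9 * 8 * 7 * fact(6)
= 17 * 16 * 15 * 14 * 13 * 12 * 11 * 10 * 9 * 8 * 7 * 6 * fact(5)
= 17 * 16 * 15 * 14 * 13 * 12 * 11 * 10 * 9 * 8 * 7 * 6 * 5 * fact(4)
= 17 * 16 * 15 * 14 * 13 * 12 * 11 * 10 * 9 * 8 * 7 * 6 * 5 * 4 * fact(3)
= 17 * 16 * 15 * 14 * 13 * 12 * 11 * 10 * 9 * 8 * 7 * 6 * 5 * 4 * 3 * fact(2)
= 17 * 16 * 15 * 14 * 13 * 12 * 11 * 10 * 9 * 8 * 7 * 6 * 5 * 4 * 3 * 2 * fact(1)
= 17 * 16 * 15 * 14 * 13 * 12 * 11 * 10 * 9 * 8 * 7 * 6 * 5 * 4 * 3 * 2 * 1
= 355687428096000

355687428096000


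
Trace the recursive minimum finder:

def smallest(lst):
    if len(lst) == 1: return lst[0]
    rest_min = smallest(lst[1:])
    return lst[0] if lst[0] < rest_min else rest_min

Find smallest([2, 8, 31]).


smallest([2, 8, 31]): compare 2 with smallest([8, 31])
smallest([8, 31]): compare 8 with smallest([31])
smallest([31]) = 31  (base case)
Compare 8 with 31 -> 8
Compare 2 with 8 -> 2

2


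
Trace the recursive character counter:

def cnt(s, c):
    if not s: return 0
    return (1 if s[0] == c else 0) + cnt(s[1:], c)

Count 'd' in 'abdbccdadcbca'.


s[0]='a' != 'd' -> 0
s[0]='b' != 'd' -> 0
s[0]='d' == 'd' -> 1
s[0]='b' != 'd' -> 0
s[0]='c' != 'd' -> 0
s[0]='c' != 'd' -> 0
s[0]='d' == 'd' -> 1
s[0]='a' != 'd' -> 0
s[0]='d' == 'd' -> 1
s[0]='c' != 'd' -> 0
s[0]='b' != 'd' -> 0
s[0]='c' != 'd' -> 0
s[0]='a' != 'd' -> 0
Sum: 0 + 0 + 1 + 0 + 0 + 0 + 1 + 0 + 1 + 0 + 0 + 0 + 0 = 3

3


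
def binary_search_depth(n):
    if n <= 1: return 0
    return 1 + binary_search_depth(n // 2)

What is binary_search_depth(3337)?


3337 / 2 = 1668
1668 / 2 = 834
834 / 2 = 417
417 / 2 = 208
208 / 2 = 104
104 / 2 = 52
52 / 2 = 26
26 / 2 = 13
13 / 2 = 6
6 / 2 = 3
3 / 2 = 1
Reached 1 after 11 halvings

11


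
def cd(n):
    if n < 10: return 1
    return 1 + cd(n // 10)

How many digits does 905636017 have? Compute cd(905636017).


cd(905636017) = 1 + cd(90563601)
cd(90563601) = 1 + cd(9056360)
cd(9056360) = 1 + cd(905636)
cd(905636) = 1 + cd(90563)
cd(90563) = 1 + cd(9056)
cd(9056) = 1 + cd(905)
cd(905) = 1 + cd(90)
cd(90) = 1 + cd(9)
cd(9) = 1  (base case: 9 < 10)
Unwinding: 1 + 1 + 1 + 1 + 1 + 1 + 1 + 1 + 1 = 9

9


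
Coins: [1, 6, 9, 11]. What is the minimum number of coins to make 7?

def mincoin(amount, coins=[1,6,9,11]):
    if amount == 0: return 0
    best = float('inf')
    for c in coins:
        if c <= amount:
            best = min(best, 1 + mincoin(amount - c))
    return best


Building up with DP:
mincoin(0) = 0
mincoin(1) = min(1+mincoin(0)=1+0=1) = 1
mincoin(2) = min(1+mincoin(1)=1+1=2) = 2
mincoin(3) = min(1+mincoin(2)=1+2=3) = 3
mincoin(4) = min(1+mincoin(3)=1+3=4) = 4
mincoin(5) = min(1+mincoin(4)=1+4=5) = 5
mincoin(6) = min(1+mincoin(5)=1+5=6, 1+mincoin(0)=1+0=1) = 1
mincoin(7) = min(1+mincoin(6)=1+1=2, 1+mincoin(1)=1+1=2) = 2

2


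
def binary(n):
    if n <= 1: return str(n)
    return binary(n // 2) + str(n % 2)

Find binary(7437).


binary(7437) = binary(3718) + '1'
binary(3718) = binary(1859) + '0'
binary(1859) = binary(929) + '1'
binary(929) = binary(464) + '1'
binary(464) = binary(232) + '0'
binary(232) = binary(116) + '0'
binary(116) = binary(58) + '0'
binary(58) = binary(29) + '0'
binary(29) = binary(14) + '1'
binary(14) = binary(7) + '0'
binary(7) = binary(3) + '1'
binary(3) = binary(1) + '1'
binary(1) = '1'  (base case)
Concatenating: '1' + '1' + '1' + '0' + '1' + '0' + '0' + '0' + '0' + '1' + '1' + '0' + '1' = '1110100001101'

1110100001101


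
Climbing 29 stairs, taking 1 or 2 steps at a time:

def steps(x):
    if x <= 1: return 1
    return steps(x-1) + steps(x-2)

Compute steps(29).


Building up from base cases:
steps(0) = 1
steps(1) = 1
steps(2) = steps(1) + steps(0) = 1 + 1 = 2
steps(3) = steps(2) + steps(1) = 2 + 1 = 3
steps(4) = steps(3) + steps(2) = 3 + 2 = 5
steps(5) = steps(4) + steps(3) = 5 + 3 = 8
steps(6) = steps(5) + steps(4) = 8 + 5 = 13
steps(7) = steps(6) + steps(5) = 13 + 8 = 21
steps(8) = steps(7) + steps(6) = 21 + 13 = 34
steps(9) = steps(8) + steps(7) = 34 + 21 = 55
steps(10) = steps(9) + steps(8) = 55 + 34 = 89
steps(11) = steps(10) + steps(9) = 89 + 55 = 144
steps(12) = steps(11) + steps(10) = 144 + 89 = 233
steps(13) = steps(12) + steps(11) = 233 + 144 = 377
steps(14) = steps(13) + steps(12) = 377 + 233 = 610
steps(15) = steps(14) + steps(13) = 610 + 377 = 987
steps(16) = steps(15) + steps(14) = 987 + 610 = 1597
steps(17) = steps(16) + steps(15) = 1597 + 987 = 2584
steps(18) = steps(17) + steps(16) = 2584 + 1597 = 4181
steps(19) = steps(18) + steps(17) = 4181 + 2584 = 6765
steps(20) = steps(19) + steps(18) = 6765 + 4181 = 10946
steps(21) = steps(20) + steps(19) = 10946 + 6765 = 17711
steps(22) = steps(21) + steps(20) = 17711 + 10946 = 28657
steps(23) = steps(22) + steps(21) = 28657 + 17711 = 46368
steps(24) = steps(23) + steps(22) = 46368 + 28657 = 75025
steps(25) = steps(24) + steps(23) = 75025 + 46368 = 121393
steps(26) = steps(25) + steps(24) = 121393 + 75025 = 196418
steps(27) = steps(26) + steps(25) = 196418 + 121393 = 317811
steps(28) = steps(27) + steps(26) = 317811 + 196418 = 514229
steps(29) = steps(28) + steps(27) = 514229 + 317811 = 832040

832040


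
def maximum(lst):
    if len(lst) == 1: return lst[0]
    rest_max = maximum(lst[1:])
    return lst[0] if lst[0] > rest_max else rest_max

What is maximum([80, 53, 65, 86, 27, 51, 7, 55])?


maximum([80, 53, 65, 86, 27, 51, 7, 55]): compare 80 with maximum([53, 65, 86, 27, 51, 7, 55])
maximum([53, 65, 86, 27, 51, 7, 55]): compare 53 with maximum([65, 86, 27, 51, 7, 55])
maximum([65, 86, 27, 51, 7, 55]): compare 65 with maximum([86, 27, 51, 7, 55])
maximum([86, 27, 51, 7, 55]): compare 86 with maximum([27, 51, 7, 55])
maximum([27, 51, 7, 55]): compare 27 with maximum([51, 7, 55])
maximum([51, 7, 55]): compare 51 with maximum([7, 55])
maximum([7, 55]): compare 7 with maximum([55])
maximum([55]) = 55  (base case)
Compare 7 with 55 -> 55
Compare 51 with 55 -> 55
Compare 27 with 55 -> 55
Compare 86 with 55 -> 86
Compare 65 with 86 -> 86
Compare 53 with 86 -> 86
Compare 80 with 86 -> 86

86


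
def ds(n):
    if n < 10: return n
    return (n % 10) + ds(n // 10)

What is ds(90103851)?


ds(90103851) = 1 + ds(9010385)
ds(9010385) = 5 + ds(901038)
ds(901038) = 8 + ds(90103)
ds(90103) = 3 + ds(9010)
ds(9010) = 0 + ds(901)
ds(901) = 1 + ds(90)
ds(90) = 0 + ds(9)
ds(9) = 9  (base case)
Total: 1 + 5 + 8 + 3 + 0 + 1 + 0 + 9 = 27

27


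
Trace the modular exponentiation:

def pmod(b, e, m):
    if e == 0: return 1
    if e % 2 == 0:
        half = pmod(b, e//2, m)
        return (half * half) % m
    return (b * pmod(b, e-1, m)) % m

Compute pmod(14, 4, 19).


pmod(14, 4, 19): e is even, compute pmod(14, 2, 19)
  pmod(14, 2, 19): e is even, compute pmod(14, 1, 19)
    pmod(14, 1, 19): e is odd, compute pmod(14, 0, 19)
      pmod(14, 0, 19) = 1
    (14 * 1) % 19 = 14
  half=14, (14*14) % 19 = 6
half=6, (6*6) % 19 = 17

17


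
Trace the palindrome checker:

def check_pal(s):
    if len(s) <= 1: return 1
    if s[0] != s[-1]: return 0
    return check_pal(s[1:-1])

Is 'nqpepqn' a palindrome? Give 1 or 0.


check_pal('nqpepqn'): s[0]='n' == s[-1]='n' -> check check_pal('qpepq')
check_pal('qpepq'): s[0]='q' == s[-1]='q' -> check check_pal('pep')
check_pal('pep'): s[0]='p' == s[-1]='p' -> check check_pal('e')
check_pal('e'): len <= 1 -> return 1  (base case)
Result: 1 (palindrome)

1
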